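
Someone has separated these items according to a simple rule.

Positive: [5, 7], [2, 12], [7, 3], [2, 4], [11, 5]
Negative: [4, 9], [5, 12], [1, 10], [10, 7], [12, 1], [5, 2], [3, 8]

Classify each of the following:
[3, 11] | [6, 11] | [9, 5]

Positive, Negative, Positive

The pattern is that an item is 'Positive' exactly when: sum is even.
[3, 11]: 3+11 = 14, fits → Positive. [6, 11]: 6+11 = 17, does not satisfy this → Negative. [9, 5]: 9+5 = 14, fits → Positive.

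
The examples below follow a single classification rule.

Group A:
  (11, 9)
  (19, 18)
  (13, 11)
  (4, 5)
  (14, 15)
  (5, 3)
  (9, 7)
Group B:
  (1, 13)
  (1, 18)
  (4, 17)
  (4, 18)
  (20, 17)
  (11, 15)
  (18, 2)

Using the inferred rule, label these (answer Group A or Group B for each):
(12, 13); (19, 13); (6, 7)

Group A, Group B, Group A

The distinguishing property — |first − second| ≤ 2 — holds for all the 'Group A' cases and none of the 'Group B' cases.
(12, 13) — |12−13| = 1, hence Group A.
(19, 13) — |19−13| = 6, hence Group B.
(6, 7) — |6−7| = 1, hence Group A.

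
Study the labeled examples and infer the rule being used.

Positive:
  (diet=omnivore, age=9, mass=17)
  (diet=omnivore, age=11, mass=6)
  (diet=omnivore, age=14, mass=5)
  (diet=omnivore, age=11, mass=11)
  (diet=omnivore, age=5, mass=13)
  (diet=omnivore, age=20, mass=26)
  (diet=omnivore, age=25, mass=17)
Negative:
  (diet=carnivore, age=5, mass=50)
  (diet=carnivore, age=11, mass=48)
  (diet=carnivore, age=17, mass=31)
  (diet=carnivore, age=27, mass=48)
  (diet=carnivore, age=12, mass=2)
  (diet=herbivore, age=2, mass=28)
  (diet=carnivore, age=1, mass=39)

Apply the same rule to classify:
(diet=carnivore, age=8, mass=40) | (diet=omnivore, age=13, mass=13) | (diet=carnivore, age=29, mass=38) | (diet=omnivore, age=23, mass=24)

The pattern is that an item is 'Positive' exactly when: diet is omnivore.
(diet=carnivore, age=8, mass=40): Negative (diet is carnivore).
(diet=omnivore, age=13, mass=13): Positive (diet is omnivore).
(diet=carnivore, age=29, mass=38): Negative (diet is carnivore).
(diet=omnivore, age=23, mass=24): Positive (diet is omnivore).

Negative, Positive, Negative, Positive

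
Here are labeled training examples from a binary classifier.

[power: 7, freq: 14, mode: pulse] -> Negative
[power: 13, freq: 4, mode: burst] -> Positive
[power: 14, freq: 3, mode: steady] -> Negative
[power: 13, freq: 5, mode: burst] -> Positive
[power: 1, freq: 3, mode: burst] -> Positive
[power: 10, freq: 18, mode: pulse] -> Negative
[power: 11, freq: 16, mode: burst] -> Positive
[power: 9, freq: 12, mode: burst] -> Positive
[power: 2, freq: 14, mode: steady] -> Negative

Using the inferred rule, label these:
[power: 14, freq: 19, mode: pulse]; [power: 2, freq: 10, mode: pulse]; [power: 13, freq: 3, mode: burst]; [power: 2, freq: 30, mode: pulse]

Negative, Negative, Positive, Negative

'Positive' ⟺ mode is burst.
[power: 14, freq: 19, mode: pulse] — mode is pulse, hence Negative.
[power: 2, freq: 10, mode: pulse] — mode is pulse, hence Negative.
[power: 13, freq: 3, mode: burst] — mode is burst, hence Positive.
[power: 2, freq: 30, mode: pulse] — mode is pulse, hence Negative.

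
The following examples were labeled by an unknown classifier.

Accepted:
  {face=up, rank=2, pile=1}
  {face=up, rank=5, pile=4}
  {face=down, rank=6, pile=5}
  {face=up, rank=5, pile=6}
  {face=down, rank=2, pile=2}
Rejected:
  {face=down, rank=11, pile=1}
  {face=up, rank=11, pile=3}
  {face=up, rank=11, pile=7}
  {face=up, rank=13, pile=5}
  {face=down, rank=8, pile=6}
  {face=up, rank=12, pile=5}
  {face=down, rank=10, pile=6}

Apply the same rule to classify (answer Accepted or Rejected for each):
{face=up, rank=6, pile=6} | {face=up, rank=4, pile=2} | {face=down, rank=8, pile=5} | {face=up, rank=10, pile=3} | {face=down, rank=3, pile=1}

Accepted, Accepted, Rejected, Rejected, Accepted

'Accepted' ⟺ rank ≤ 6.
{face=up, rank=6, pile=6}: Accepted (rank = 6). {face=up, rank=4, pile=2}: Accepted (rank = 4). {face=down, rank=8, pile=5}: Rejected (rank = 8). {face=up, rank=10, pile=3}: Rejected (rank = 10). {face=down, rank=3, pile=1}: Accepted (rank = 3).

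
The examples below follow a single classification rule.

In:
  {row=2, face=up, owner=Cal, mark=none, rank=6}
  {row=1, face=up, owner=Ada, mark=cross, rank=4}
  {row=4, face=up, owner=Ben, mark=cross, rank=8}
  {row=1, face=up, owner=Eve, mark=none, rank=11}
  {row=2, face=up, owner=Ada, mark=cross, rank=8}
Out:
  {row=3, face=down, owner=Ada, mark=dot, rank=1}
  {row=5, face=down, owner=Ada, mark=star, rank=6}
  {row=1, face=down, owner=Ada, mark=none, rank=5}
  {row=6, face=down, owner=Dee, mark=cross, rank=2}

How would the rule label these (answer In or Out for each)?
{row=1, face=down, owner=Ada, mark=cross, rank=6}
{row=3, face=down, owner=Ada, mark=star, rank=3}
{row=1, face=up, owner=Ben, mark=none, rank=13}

Out, Out, In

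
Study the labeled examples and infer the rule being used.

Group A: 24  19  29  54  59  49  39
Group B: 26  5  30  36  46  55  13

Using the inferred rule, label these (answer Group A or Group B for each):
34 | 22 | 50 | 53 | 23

One predicate separates the groups cleanly: ≡ 4 (mod 5).
34: Group A (34 mod 5 = 4). 22: Group B (22 mod 5 = 2). 50: Group B (50 mod 5 = 0). 53: Group B (53 mod 5 = 3). 23: Group B (23 mod 5 = 3).

Group A, Group B, Group B, Group B, Group B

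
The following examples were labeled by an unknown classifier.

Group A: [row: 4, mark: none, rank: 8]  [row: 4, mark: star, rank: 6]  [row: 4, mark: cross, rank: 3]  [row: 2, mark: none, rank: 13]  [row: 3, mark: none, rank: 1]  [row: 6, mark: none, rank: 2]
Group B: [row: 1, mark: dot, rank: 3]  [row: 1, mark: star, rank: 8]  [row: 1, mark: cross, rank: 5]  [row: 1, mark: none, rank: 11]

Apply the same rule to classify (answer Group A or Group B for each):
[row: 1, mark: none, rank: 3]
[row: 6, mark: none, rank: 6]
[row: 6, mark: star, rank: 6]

Group B, Group A, Group A

The classifier is using: row ≥ 2.
Group B: [row: 1, mark: none, rank: 3], since row = 1.
Group A: [row: 6, mark: none, rank: 6], since row = 6.
Group A: [row: 6, mark: star, rank: 6], since row = 6.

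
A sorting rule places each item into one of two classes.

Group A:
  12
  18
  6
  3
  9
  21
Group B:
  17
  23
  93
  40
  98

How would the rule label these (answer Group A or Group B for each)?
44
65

A rule that fits every label: multiple of 3 AND at most 21 — true of each 'Group A' example, false of each 'Group B' one.
44 — 44 = 3·14 + 2, 44 > 21, hence Group B. 65 — 65 = 3·21 + 2, 65 > 21, hence Group B.

Group B, Group B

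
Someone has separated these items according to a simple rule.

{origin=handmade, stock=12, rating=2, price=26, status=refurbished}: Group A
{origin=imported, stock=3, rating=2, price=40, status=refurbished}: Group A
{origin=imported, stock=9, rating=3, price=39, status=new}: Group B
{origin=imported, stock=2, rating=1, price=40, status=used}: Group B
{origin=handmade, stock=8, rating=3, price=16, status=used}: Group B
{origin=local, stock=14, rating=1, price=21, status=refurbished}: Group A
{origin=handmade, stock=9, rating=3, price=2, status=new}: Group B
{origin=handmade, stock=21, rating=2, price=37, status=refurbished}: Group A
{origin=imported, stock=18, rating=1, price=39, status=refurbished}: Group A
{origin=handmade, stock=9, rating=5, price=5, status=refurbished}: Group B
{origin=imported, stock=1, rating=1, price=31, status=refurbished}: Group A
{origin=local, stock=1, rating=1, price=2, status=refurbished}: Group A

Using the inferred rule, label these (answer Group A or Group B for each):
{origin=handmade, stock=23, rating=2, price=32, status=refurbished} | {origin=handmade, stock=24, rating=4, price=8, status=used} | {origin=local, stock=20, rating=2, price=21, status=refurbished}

The rule appears to be: status is refurbished AND rating ≤ 2.

Group A, Group B, Group A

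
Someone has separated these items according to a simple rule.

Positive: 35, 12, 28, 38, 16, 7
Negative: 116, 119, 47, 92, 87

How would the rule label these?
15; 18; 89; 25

The rule appears to be: at most 38.
15: Positive (15 ≤ 38). 18: Positive (18 ≤ 38). 89: Negative (89 > 38). 25: Positive (25 ≤ 38).

Positive, Positive, Negative, Positive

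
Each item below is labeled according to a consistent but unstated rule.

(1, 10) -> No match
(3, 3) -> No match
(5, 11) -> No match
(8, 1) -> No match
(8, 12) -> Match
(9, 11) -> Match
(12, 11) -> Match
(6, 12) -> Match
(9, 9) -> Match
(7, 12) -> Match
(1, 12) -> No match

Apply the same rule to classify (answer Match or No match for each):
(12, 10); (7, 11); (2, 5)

Match, Match, No match

One predicate separates the groups cleanly: sum ≥ 18.
Match: (12, 10), since 12+10 = 22. Match: (7, 11), since 7+11 = 18. No match: (2, 5), since 2+5 = 7.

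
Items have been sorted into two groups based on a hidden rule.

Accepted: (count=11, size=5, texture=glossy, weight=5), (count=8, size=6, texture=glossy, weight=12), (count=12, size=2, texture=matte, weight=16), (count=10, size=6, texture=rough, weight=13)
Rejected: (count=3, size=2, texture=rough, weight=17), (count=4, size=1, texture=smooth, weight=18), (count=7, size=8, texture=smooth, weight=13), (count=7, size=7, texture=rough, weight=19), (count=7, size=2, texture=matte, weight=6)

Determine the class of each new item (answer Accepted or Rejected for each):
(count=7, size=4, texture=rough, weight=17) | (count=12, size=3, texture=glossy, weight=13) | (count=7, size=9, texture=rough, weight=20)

Rejected, Accepted, Rejected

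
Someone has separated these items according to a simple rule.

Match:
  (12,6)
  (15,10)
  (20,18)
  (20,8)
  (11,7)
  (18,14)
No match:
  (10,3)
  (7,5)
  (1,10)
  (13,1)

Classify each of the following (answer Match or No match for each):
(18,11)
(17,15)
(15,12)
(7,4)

Match, Match, Match, No match

The simplest hypothesis consistent with all the labels is: sum ≥ 18.
(18,11) — 18+11 = 29, hence Match.
(17,15) — 17+15 = 32, hence Match.
(15,12) — 15+12 = 27, hence Match.
(7,4) — 7+4 = 11, hence No match.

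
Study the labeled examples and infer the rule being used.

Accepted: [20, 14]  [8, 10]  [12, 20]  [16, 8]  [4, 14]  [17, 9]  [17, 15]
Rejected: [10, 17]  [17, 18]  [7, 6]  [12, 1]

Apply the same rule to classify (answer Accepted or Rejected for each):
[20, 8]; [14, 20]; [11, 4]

Accepted, Accepted, Rejected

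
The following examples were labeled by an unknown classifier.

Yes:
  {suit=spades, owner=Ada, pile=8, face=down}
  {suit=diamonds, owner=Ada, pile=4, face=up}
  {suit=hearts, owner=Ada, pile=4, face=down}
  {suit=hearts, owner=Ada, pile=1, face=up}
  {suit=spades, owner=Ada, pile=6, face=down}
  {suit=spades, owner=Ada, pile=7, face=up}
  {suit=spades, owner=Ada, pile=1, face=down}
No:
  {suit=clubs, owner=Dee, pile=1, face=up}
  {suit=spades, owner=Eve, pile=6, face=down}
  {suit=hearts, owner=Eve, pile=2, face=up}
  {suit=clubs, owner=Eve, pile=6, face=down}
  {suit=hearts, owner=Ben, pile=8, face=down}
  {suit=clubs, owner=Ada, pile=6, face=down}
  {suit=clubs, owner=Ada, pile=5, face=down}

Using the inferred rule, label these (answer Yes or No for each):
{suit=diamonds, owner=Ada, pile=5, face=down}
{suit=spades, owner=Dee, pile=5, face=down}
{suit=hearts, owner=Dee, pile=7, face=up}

A rule that fits every label: suit is not clubs AND owner is Ada — true of each 'Yes' example, false of each 'No' one.
{suit=diamonds, owner=Ada, pile=5, face=down}: suit is diamonds, owner is Ada, checks out → Yes.
{suit=spades, owner=Dee, pile=5, face=down}: suit is spades, owner is Dee, fails the rule → No.
{suit=hearts, owner=Dee, pile=7, face=up}: suit is hearts, owner is Dee, fails the rule → No.

Yes, No, No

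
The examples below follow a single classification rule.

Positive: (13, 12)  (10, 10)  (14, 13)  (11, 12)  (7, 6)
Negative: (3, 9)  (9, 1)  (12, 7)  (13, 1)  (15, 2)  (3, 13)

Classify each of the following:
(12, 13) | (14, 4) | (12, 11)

Rule: |first − second| ≤ 1. This holds for each 'Positive' example and fails for each 'Negative' one.
(12, 13) → |12−13| = 1 → Positive. (14, 4) → |14−4| = 10 → Negative. (12, 11) → |12−11| = 1 → Positive.

Positive, Negative, Positive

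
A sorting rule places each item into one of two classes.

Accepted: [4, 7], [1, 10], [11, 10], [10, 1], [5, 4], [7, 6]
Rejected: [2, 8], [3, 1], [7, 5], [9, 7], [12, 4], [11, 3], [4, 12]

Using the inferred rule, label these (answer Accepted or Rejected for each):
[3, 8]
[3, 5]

The classifier is using: sum is odd.

Accepted, Rejected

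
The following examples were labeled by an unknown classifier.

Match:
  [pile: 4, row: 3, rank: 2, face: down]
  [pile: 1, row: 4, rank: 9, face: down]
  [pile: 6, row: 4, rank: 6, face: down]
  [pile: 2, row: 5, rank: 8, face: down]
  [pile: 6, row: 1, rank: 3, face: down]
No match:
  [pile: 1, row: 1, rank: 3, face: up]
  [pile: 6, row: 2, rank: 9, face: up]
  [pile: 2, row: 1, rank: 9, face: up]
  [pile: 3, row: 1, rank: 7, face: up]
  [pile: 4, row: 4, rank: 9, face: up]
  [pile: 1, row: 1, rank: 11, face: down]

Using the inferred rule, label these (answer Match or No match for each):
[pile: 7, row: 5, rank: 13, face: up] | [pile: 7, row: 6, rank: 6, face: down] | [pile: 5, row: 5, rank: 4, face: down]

The pattern is that an item is 'Match' exactly when: face is down AND rank ≤ 9.

No match, Match, Match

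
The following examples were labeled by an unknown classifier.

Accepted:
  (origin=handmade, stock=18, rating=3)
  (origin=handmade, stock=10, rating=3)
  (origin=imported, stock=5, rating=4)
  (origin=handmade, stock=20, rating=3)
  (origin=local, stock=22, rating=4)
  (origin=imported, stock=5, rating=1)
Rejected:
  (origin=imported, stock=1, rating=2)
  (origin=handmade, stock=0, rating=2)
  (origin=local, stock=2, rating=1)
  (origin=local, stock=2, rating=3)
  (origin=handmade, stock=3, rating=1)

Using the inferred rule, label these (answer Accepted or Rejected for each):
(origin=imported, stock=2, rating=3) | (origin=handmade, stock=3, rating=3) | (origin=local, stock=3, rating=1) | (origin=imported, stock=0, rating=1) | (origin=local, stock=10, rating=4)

Rejected, Rejected, Rejected, Rejected, Accepted

A rule that fits every label: stock ≥ 5 — true of each 'Accepted' example, false of each 'Rejected' one.
(origin=imported, stock=2, rating=3) → stock = 2 → Rejected.
(origin=handmade, stock=3, rating=3) → stock = 3 → Rejected.
(origin=local, stock=3, rating=1) → stock = 3 → Rejected.
(origin=imported, stock=0, rating=1) → stock = 0 → Rejected.
(origin=local, stock=10, rating=4) → stock = 10 → Accepted.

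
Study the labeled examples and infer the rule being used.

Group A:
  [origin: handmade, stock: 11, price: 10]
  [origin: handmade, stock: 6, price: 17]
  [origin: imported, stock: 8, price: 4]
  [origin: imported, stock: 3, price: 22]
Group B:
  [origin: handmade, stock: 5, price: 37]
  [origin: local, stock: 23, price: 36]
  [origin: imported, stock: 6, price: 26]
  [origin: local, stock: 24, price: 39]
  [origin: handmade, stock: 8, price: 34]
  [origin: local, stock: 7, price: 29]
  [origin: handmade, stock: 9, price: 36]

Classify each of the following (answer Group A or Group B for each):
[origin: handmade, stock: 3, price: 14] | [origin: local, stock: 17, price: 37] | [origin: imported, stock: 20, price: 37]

Group A, Group B, Group B

The classifier is using: price ≤ 22.
[origin: handmade, stock: 3, price: 14]: price = 14, satisfies this → Group A. [origin: local, stock: 17, price: 37]: price = 37, lacks this property → Group B. [origin: imported, stock: 20, price: 37]: price = 37, lacks this property → Group B.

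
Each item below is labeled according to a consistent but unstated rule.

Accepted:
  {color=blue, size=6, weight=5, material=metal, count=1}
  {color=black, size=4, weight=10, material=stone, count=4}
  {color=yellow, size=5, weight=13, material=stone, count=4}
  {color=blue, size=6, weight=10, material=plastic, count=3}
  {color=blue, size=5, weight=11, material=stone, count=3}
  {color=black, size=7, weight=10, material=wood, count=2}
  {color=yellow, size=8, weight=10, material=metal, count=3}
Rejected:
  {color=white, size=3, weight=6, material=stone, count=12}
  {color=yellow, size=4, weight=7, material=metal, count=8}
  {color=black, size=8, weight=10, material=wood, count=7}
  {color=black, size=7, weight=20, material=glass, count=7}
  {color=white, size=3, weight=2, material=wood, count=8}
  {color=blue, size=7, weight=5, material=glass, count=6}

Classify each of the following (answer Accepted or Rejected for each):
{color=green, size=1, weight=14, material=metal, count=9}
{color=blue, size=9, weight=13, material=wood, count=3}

The common property of the 'Accepted' items is: count ≤ 4. No 'Rejected' item has it.
Rejected: {color=green, size=1, weight=14, material=metal, count=9}, since count = 9.
Accepted: {color=blue, size=9, weight=13, material=wood, count=3}, since count = 3.

Rejected, Accepted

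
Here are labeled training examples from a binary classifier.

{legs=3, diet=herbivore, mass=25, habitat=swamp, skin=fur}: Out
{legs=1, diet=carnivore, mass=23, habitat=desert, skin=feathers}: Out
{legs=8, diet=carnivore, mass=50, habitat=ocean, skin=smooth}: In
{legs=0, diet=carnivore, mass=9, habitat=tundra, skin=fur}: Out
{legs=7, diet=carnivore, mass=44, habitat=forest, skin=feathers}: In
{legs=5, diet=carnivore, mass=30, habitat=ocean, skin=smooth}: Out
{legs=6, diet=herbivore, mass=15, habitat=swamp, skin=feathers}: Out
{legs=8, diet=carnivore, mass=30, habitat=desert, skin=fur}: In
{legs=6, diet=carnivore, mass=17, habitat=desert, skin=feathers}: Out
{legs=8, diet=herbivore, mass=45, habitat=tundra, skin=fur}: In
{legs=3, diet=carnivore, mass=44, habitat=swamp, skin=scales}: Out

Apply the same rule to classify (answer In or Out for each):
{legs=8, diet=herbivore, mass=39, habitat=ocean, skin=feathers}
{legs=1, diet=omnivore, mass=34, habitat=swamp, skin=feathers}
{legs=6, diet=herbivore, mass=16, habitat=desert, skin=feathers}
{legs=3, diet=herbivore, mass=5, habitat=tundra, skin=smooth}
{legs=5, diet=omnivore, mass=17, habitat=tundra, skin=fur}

In, Out, Out, Out, Out

Rule: legs ≥ 7. This holds for each 'In' example and fails for each 'Out' one.
{legs=8, diet=herbivore, mass=39, habitat=ocean, skin=feathers} — legs = 8, hence In. {legs=1, diet=omnivore, mass=34, habitat=swamp, skin=feathers} — legs = 1, hence Out. {legs=6, diet=herbivore, mass=16, habitat=desert, skin=feathers} — legs = 6, hence Out. {legs=3, diet=herbivore, mass=5, habitat=tundra, skin=smooth} — legs = 3, hence Out. {legs=5, diet=omnivore, mass=17, habitat=tundra, skin=fur} — legs = 5, hence Out.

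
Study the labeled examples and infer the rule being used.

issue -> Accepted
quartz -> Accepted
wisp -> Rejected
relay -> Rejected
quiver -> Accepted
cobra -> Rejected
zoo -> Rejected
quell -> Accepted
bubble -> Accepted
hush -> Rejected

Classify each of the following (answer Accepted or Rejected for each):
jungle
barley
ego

'Accepted' ⟺ length ≥ 5 AND contains 'u'.
jungle: length 6, has 'u' — qualifies, so Accepted.
barley: length 6, no 'u' — does not satisfy this, so Rejected.
ego: length 3, no 'u' — does not satisfy this, so Rejected.

Accepted, Rejected, Rejected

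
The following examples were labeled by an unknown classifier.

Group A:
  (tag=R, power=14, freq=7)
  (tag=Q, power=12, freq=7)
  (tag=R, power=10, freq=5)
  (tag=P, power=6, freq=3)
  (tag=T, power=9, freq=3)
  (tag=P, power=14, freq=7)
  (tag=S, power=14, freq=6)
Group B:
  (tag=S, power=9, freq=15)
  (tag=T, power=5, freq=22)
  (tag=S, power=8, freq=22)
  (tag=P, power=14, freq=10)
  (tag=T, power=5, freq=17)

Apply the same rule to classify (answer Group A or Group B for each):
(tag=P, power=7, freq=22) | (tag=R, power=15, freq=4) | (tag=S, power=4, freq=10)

The simplest hypothesis consistent with all the labels is: freq ≤ 7.

Group B, Group A, Group B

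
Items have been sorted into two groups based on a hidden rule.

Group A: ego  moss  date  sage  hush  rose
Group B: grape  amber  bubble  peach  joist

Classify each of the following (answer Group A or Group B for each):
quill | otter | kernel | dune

All 'Group A' examples share one property — length ≤ 4 — and every 'Group B' example lacks it.
quill → length 5 → Group B. otter → length 5 → Group B. kernel → length 6 → Group B. dune → length 4 → Group A.

Group B, Group B, Group B, Group A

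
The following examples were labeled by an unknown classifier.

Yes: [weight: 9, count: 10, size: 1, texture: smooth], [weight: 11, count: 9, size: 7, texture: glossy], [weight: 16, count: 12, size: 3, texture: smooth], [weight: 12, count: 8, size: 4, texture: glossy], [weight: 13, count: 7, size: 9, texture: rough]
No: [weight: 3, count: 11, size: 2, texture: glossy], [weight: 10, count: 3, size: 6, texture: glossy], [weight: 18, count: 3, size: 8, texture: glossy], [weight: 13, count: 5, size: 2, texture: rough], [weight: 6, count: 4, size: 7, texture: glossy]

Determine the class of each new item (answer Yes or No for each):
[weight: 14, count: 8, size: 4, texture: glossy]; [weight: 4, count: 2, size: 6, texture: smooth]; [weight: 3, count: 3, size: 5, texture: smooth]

Yes, No, No

A rule that fits every label: weight ≥ 6 AND count ≥ 7 — true of each 'Yes' example, false of each 'No' one.
Yes: [weight: 14, count: 8, size: 4, texture: glossy], since weight = 14, count = 8. No: [weight: 4, count: 2, size: 6, texture: smooth], since weight = 4, count = 2. No: [weight: 3, count: 3, size: 5, texture: smooth], since weight = 3, count = 3.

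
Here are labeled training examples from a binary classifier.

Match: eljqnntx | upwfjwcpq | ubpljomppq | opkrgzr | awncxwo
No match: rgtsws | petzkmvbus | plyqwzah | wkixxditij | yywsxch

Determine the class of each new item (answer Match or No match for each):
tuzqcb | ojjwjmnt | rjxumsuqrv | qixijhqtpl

No match, Match, No match, No match

The classifier is using: starts with a vowel.
tuzqcb: starts with 't' — does not pass, so No match.
ojjwjmnt: starts with 'o' — matches, so Match.
rjxumsuqrv: starts with 'r' — does not pass, so No match.
qixijhqtpl: starts with 'q' — does not pass, so No match.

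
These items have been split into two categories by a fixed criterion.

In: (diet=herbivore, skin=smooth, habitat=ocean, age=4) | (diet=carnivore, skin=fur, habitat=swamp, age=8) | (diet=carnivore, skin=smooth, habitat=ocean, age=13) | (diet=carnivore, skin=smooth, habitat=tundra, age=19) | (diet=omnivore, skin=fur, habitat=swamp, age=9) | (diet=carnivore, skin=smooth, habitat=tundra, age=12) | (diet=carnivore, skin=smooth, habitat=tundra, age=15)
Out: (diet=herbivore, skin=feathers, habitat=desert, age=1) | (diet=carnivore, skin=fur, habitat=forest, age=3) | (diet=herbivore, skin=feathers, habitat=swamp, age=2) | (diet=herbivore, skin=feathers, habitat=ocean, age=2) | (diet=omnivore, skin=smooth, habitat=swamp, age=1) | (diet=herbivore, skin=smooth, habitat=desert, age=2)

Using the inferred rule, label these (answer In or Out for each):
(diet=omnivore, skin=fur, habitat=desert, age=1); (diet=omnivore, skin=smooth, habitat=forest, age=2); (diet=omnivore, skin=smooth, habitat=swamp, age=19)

Out, Out, In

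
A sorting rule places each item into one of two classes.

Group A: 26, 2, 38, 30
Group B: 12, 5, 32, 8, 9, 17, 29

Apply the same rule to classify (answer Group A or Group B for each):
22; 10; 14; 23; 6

The common property of the 'Group A' items is: ≡ 2 (mod 4). No 'Group B' item has it.
Group A: 22, since 22 mod 4 = 2.
Group A: 10, since 10 mod 4 = 2.
Group A: 14, since 14 mod 4 = 2.
Group B: 23, since 23 mod 4 = 3.
Group A: 6, since 6 mod 4 = 2.

Group A, Group A, Group A, Group B, Group A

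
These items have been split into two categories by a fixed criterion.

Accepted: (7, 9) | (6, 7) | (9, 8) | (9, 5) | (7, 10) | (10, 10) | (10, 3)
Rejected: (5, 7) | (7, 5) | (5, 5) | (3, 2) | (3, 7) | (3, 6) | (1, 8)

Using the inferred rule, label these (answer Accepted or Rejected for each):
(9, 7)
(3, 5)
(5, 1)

One predicate separates the groups cleanly: sum ≥ 13.
(9, 7): Accepted (9+7 = 16).
(3, 5): Rejected (3+5 = 8).
(5, 1): Rejected (5+1 = 6).

Accepted, Rejected, Rejected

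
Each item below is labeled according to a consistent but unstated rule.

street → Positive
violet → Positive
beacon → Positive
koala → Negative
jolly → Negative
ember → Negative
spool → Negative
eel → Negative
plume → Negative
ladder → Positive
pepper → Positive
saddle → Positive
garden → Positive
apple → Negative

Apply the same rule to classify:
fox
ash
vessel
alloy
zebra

Negative, Negative, Positive, Negative, Negative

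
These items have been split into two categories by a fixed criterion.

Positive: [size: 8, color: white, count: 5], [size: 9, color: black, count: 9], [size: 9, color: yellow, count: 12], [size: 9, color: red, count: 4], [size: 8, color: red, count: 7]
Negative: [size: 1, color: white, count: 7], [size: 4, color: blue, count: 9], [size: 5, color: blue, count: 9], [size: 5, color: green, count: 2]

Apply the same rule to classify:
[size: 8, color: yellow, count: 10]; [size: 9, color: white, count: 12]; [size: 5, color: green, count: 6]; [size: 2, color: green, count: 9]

Positive, Positive, Negative, Negative

Every 'Positive' example satisfies: size ≥ 8. None of the 'Negative' examples do.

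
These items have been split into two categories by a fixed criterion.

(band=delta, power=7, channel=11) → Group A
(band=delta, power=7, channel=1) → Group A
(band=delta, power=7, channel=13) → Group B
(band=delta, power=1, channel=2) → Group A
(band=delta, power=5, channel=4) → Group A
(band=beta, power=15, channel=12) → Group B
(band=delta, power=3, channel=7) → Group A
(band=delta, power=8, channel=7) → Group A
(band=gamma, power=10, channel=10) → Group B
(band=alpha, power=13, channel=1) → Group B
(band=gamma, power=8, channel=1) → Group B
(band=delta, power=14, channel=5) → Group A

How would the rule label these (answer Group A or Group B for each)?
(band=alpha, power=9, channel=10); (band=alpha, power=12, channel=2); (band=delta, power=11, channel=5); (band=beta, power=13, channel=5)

The pattern is that an item is 'Group A' exactly when: band is delta AND channel ≤ 11.
(band=alpha, power=9, channel=10): band is alpha, channel = 10, lacks this property → Group B. (band=alpha, power=12, channel=2): band is alpha, channel = 2, lacks this property → Group B. (band=delta, power=11, channel=5): band is delta, channel = 5, fits → Group A. (band=beta, power=13, channel=5): band is beta, channel = 5, lacks this property → Group B.

Group B, Group B, Group A, Group B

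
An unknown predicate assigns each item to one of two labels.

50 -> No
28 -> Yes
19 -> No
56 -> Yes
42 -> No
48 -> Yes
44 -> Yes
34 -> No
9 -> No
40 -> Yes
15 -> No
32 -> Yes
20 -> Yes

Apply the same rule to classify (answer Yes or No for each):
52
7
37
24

One predicate separates the groups cleanly: multiple of 4.
52 — 52 = 4·13, hence Yes. 7 — 7 = 4·1 + 3, hence No. 37 — 37 = 4·9 + 1, hence No. 24 — 24 = 4·6, hence Yes.

Yes, No, No, Yes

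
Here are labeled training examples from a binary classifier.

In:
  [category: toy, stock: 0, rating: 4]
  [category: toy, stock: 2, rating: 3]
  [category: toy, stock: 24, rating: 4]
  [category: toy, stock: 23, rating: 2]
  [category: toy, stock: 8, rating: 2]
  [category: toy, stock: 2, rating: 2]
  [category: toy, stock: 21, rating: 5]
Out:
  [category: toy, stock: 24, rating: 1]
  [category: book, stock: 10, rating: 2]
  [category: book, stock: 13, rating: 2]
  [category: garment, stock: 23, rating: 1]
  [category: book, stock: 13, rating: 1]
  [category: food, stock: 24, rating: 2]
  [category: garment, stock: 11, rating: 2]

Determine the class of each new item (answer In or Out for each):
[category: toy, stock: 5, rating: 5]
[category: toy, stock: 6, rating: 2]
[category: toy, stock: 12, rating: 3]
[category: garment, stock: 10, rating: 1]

The common property of the 'In' items is: category is toy AND rating ≥ 2. No 'Out' item has it.
[category: toy, stock: 5, rating: 5] → category is toy, rating = 5 → In.
[category: toy, stock: 6, rating: 2] → category is toy, rating = 2 → In.
[category: toy, stock: 12, rating: 3] → category is toy, rating = 3 → In.
[category: garment, stock: 10, rating: 1] → category is garment, rating = 1 → Out.

In, In, In, Out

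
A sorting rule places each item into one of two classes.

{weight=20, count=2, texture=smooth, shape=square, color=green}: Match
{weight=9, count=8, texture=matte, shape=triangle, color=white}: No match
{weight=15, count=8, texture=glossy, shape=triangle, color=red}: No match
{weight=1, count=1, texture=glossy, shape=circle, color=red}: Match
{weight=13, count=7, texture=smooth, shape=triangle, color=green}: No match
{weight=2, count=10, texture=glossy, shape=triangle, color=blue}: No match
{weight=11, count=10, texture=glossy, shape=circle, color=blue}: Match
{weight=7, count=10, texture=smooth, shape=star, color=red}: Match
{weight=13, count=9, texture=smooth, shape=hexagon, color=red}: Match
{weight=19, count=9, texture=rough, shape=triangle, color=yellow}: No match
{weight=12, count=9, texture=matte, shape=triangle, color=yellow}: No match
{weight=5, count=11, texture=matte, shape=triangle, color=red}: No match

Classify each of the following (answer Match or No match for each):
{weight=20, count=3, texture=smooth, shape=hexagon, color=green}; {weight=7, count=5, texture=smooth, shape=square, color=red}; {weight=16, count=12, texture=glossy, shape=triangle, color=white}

A rule that fits every label: shape is not triangle — true of each 'Match' example, false of each 'No match' one.

Match, Match, No match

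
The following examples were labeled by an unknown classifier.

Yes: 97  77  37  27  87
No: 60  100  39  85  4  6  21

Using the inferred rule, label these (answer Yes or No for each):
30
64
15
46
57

No, No, No, No, Yes

The distinguishing property — ends in digit 7 — holds for all the 'Yes' cases and none of the 'No' cases.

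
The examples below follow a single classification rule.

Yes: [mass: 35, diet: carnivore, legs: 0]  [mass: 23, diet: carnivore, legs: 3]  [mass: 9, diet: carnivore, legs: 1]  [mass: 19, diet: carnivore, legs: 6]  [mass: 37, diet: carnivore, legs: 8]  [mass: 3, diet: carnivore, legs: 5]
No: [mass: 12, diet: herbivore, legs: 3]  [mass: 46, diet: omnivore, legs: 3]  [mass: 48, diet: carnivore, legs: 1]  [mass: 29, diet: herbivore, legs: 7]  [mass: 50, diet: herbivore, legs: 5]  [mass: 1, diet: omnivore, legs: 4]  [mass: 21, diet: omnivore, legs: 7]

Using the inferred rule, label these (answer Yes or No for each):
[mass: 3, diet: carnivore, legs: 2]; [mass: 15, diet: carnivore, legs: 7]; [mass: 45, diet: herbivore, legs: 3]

All 'Yes' examples share one property — diet is carnivore AND mass ≤ 37 — and every 'No' example lacks it.
[mass: 3, diet: carnivore, legs: 2]: Yes (diet is carnivore, mass = 3). [mass: 15, diet: carnivore, legs: 7]: Yes (diet is carnivore, mass = 15). [mass: 45, diet: herbivore, legs: 3]: No (diet is herbivore, mass = 45).

Yes, Yes, No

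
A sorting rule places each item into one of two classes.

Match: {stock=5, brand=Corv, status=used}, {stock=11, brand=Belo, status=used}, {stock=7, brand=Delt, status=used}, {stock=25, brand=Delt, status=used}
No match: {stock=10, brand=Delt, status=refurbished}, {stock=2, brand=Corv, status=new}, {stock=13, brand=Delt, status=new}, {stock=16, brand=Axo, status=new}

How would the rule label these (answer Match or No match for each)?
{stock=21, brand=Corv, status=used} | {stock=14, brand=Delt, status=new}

Match, No match

The classifier is using: status is used.
{stock=21, brand=Corv, status=used} → status is used → Match.
{stock=14, brand=Delt, status=new} → status is new → No match.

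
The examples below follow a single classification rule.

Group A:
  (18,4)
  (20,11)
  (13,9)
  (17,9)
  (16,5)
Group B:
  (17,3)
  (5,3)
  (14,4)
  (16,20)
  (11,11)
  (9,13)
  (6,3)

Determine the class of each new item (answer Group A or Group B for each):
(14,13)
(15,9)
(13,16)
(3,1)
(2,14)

Group A, Group A, Group B, Group B, Group B

Every 'Group A' example satisfies: first > second AND sum ≥ 21. None of the 'Group B' examples do.
(14,13): Group A (14 > 13, 14+13 = 27). (15,9): Group A (15 > 9, 15+9 = 24). (13,16): Group B (13 < 16, 13+16 = 29). (3,1): Group B (3 > 1, 3+1 = 4). (2,14): Group B (2 < 14, 2+14 = 16).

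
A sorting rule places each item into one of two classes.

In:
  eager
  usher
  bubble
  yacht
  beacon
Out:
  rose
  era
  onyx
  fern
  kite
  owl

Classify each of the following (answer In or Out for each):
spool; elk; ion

In, Out, Out

All 'In' examples share one property — length ≥ 5 — and every 'Out' example lacks it.
spool → length 5 → In. elk → length 3 → Out. ion → length 3 → Out.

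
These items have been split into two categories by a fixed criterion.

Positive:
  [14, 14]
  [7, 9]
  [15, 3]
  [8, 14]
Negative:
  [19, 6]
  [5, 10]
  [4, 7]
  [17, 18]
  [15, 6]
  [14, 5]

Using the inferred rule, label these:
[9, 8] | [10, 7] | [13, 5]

'Positive' ⟺ sum is even.

Negative, Negative, Positive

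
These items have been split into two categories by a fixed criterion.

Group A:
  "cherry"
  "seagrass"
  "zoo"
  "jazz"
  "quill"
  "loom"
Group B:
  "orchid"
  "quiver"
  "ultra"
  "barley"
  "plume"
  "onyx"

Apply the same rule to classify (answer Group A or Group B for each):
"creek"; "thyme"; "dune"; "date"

Group A, Group B, Group B, Group B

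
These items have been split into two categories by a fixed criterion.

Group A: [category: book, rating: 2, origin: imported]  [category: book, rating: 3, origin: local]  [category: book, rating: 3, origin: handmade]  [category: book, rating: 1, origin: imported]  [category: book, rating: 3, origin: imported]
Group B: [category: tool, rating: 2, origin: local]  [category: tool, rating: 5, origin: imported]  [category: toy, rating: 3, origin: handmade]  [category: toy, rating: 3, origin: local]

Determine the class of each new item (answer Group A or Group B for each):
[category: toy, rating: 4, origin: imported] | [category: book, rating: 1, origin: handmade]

A rule that fits every label: category is book — true of each 'Group A' example, false of each 'Group B' one.
[category: toy, rating: 4, origin: imported] → category is toy → Group B. [category: book, rating: 1, origin: handmade] → category is book → Group A.

Group B, Group A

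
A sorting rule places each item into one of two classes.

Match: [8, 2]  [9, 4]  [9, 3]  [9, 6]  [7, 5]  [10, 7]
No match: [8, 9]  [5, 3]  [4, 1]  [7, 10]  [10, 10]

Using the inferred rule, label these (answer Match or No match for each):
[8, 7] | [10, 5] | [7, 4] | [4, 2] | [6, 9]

Match, Match, Match, No match, No match

One predicate separates the groups cleanly: first > second AND sum ≥ 10.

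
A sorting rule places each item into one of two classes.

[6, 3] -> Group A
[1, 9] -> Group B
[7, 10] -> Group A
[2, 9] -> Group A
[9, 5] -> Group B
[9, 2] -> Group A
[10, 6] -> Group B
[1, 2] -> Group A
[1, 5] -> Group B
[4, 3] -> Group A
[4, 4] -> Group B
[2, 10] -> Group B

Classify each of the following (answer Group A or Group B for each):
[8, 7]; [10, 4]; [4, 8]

Group A, Group B, Group B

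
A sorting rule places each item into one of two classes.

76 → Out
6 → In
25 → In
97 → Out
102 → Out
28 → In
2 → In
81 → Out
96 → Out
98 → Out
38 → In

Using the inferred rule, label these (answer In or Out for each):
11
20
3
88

A rule that fits every label: at most 38 — true of each 'In' example, false of each 'Out' one.
11: 11 ≤ 38 — has this property, so In.
20: 20 ≤ 38 — has this property, so In.
3: 3 ≤ 38 — has this property, so In.
88: 88 > 38 — fails the rule, so Out.

In, In, In, Out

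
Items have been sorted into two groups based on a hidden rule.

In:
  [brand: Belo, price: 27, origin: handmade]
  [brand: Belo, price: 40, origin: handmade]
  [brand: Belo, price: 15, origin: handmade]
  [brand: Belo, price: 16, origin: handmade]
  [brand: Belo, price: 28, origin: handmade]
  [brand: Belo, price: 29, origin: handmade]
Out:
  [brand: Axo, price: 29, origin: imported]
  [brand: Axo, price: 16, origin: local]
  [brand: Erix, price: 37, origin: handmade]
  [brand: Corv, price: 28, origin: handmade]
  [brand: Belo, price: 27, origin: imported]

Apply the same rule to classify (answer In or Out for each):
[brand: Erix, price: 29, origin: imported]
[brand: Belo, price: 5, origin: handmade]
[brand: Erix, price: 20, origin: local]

The common property of the 'In' items is: origin is handmade AND brand is Belo. No 'Out' item has it.
[brand: Erix, price: 29, origin: imported] → origin is imported, brand is Erix → Out. [brand: Belo, price: 5, origin: handmade] → origin is handmade, brand is Belo → In. [brand: Erix, price: 20, origin: local] → origin is local, brand is Erix → Out.

Out, In, Out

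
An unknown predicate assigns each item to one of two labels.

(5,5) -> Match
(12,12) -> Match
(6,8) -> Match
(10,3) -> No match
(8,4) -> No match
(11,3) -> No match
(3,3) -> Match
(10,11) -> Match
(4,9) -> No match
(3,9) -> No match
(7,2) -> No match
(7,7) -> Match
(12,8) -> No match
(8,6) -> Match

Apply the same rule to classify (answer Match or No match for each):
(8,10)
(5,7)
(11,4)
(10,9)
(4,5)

Match, Match, No match, Match, Match

All 'Match' examples share one property — |first − second| ≤ 2 — and every 'No match' example lacks it.
(8,10): |8−10| = 2 — passes, so Match.
(5,7): |5−7| = 2 — passes, so Match.
(11,4): |11−4| = 7 — doesn't qualify, so No match.
(10,9): |10−9| = 1 — passes, so Match.
(4,5): |4−5| = 1 — passes, so Match.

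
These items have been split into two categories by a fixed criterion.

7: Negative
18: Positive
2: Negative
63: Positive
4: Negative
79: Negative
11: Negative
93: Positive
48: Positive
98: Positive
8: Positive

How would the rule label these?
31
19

The common property of the 'Positive' items is: ≡ 3 (mod 5). No 'Negative' item has it.

Negative, Negative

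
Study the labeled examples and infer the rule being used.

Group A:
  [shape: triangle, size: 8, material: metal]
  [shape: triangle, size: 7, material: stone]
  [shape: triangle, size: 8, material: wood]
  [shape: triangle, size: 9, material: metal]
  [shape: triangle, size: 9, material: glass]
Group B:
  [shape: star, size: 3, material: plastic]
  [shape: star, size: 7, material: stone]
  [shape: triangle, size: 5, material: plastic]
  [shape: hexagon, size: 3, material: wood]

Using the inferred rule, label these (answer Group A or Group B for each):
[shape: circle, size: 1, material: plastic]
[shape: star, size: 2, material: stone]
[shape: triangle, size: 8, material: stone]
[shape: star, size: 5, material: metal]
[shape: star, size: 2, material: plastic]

All 'Group A' examples share one property — shape is triangle AND size ≥ 7 — and every 'Group B' example lacks it.

Group B, Group B, Group A, Group B, Group B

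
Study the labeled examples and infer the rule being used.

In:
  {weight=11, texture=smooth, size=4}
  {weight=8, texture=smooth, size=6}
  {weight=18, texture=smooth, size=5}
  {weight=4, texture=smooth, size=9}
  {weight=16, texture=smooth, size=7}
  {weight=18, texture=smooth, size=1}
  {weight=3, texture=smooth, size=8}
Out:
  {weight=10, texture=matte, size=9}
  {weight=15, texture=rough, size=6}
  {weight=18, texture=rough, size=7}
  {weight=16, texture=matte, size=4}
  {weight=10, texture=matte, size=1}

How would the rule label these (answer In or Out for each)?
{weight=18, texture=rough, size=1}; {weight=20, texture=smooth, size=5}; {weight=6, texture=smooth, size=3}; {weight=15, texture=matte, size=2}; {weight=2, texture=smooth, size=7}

Out, In, In, Out, In

The pattern is that an item is 'In' exactly when: texture is smooth.
{weight=18, texture=rough, size=1}: texture is rough, lacks this property → Out.
{weight=20, texture=smooth, size=5}: texture is smooth, satisfies this → In.
{weight=6, texture=smooth, size=3}: texture is smooth, satisfies this → In.
{weight=15, texture=matte, size=2}: texture is matte, lacks this property → Out.
{weight=2, texture=smooth, size=7}: texture is smooth, satisfies this → In.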